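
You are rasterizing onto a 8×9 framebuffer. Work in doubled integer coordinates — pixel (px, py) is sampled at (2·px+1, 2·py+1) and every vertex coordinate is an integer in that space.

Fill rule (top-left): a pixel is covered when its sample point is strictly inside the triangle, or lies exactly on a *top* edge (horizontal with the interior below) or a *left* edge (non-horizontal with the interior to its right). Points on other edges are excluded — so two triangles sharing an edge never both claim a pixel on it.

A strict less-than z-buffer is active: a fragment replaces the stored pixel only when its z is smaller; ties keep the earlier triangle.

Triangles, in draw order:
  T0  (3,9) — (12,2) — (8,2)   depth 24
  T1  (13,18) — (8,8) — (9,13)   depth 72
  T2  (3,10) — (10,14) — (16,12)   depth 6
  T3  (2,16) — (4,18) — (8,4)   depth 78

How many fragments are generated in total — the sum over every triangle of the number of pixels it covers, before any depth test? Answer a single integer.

T0:
  2·area = 28  (B↔C swapped to make it positive)
  edge (3, 9)→(8, 2): d=(5,-7) top-left  bias=+0
  edge (8, 2)→(12, 2): d=(4,0) top-left  bias=+0
  edge (12, 2)→(3, 9): d=(-9,7) right/bottom  bias=-1
    (4,1)@(9, 3): e=[12,4,12] → X
    (5,1)@(11, 3): e=[26,4,-2] → .
    (3,2)@(7, 5): e=[8,12,8] → X
    (4,2)@(9, 5): e=[22,12,-6] → .
    (2,3)@(5, 7): e=[4,20,4] → X
    (3,3)@(7, 7): e=[18,20,-10] → .
    (1,4)@(3, 9): e=[0,28,0] → .  [on edge]
    (2,4)@(5, 9): e=[14,28,-14] → .
  covered (3 px):
    . . . . . . . .
    . . . . X . . .
    . . . X . . . .
    . . X . . . . .
    . . . . . . . .
    . . . . . . . .
    . . . . . . . .
    . . . . . . . .
    . . . . . . . .
T1:
  2·area = 15  (B↔C swapped to make it positive)
  edge (13, 18)→(9, 13): d=(-4,-5) top-left  bias=+0
  edge (9, 13)→(8, 8): d=(-1,-5) top-left  bias=+0
  edge (8, 8)→(13, 18): d=(5,10) right/bottom  bias=-1
    (0,1)@(1, 3): e=[0,-30,45] → .  [on edge]
    (3,1)@(7, 3): e=[30,0,-15] → .  [on edge]
    (4,5)@(9, 11): e=[8,2,5] → X
    (5,5)@(11, 11): e=[18,12,-15] → .
    (4,6)@(9, 13): e=[0,0,15] → X  [on edge]
    (5,6)@(11, 13): e=[10,10,-5] → .
    (4,7)@(9, 15): e=[-8,-2,25] → .
    (5,7)@(11, 15): e=[2,8,5] → X
    (6,7)@(13, 15): e=[12,18,-15] → .
    (5,8)@(11, 17): e=[-6,6,15] → .
  covered (3 px):
    . . . . . . . .
    . . . . . . . .
    . . . . . . . .
    . . . . . . . .
    . . . . . . . .
    . . . . X . . .
    . . . . X . . .
    . . . . . X . .
    . . . . . . . .
T2:
  2·area = 38  (B↔C swapped to make it positive)
  edge (3, 10)→(16, 12): d=(13,2) right/bottom  bias=-1
  edge (16, 12)→(10, 14): d=(-6,2) right/bottom  bias=-1
  edge (10, 14)→(3, 10): d=(-7,-4) top-left  bias=+0
    (2,5)@(5, 11): e=[9,28,1] → X
    (3,5)@(7, 11): e=[5,24,9] → X
    (4,5)@(9, 11): e=[1,20,17] → X
    (5,5)@(11, 11): e=[-3,16,25] → .
    (2,6)@(5, 13): e=[35,16,-13] → .
    (3,6)@(7, 13): e=[31,12,-5] → .
    (4,6)@(9, 13): e=[27,8,3] → X
    (5,6)@(11, 13): e=[23,4,11] → X
    (6,6)@(13, 13): e=[19,0,19] → .  [on edge]
    (3,7)@(7, 15): e=[57,0,-19] → .  [on edge]
    (4,7)@(9, 15): e=[53,-4,-11] → .
    (5,7)@(11, 15): e=[49,-8,-3] → .
    (0,8)@(1, 17): e=[95,0,-57] → .  [on edge]
  covered (5 px):
    . . . . . . . .
    . . . . . . . .
    . . . . . . . .
    . . . . . . . .
    . . . . . . . .
    . . X X X . . .
    . . . . X X . .
    . . . . . . . .
    . . . . . . . .
T3:
  2·area = 36  (B↔C swapped to make it positive)
  edge (2, 16)→(8, 4): d=(6,-12) top-left  bias=+0
  edge (8, 4)→(4, 18): d=(-4,14) right/bottom  bias=-1
  edge (4, 18)→(2, 16): d=(-2,-2) top-left  bias=+0
    (3,3)@(7, 7): e=[6,2,28] → X
    (4,3)@(9, 7): e=[30,-26,32] → .
    (3,4)@(7, 9): e=[18,-6,24] → .
    (2,5)@(5, 11): e=[6,14,16] → X
    (3,5)@(7, 11): e=[30,-14,20] → .
    (2,6)@(5, 13): e=[18,6,12] → X
    (3,6)@(7, 13): e=[42,-22,16] → .
    (0,7)@(1, 15): e=[-18,54,0] → .  [on edge]
    (1,7)@(3, 15): e=[6,26,4] → X
    (2,7)@(5, 15): e=[30,-2,8] → .
    (1,8)@(3, 17): e=[18,18,0] → X  [on edge]
    (2,8)@(5, 17): e=[42,-10,4] → .
  covered (5 px):
    . . . . . . . .
    . . . . . . . .
    . . . . . . . .
    . . . X . . . .
    . . . . . . . .
    . . X . . . . .
    . . X . . . . .
    . X . . . . . .
    . X . . . . . .

Final: 16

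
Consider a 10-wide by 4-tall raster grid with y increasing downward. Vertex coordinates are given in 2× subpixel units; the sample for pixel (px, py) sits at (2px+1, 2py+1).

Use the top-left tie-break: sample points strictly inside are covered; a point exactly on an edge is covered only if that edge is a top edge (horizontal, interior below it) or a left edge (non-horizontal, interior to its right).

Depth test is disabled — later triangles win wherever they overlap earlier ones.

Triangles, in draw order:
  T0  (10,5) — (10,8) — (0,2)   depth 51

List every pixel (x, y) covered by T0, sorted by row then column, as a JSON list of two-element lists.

T0:
  2·area = 30
  edge (10, 5)→(10, 8): d=(0,3) right/bottom  bias=-1
  edge (10, 8)→(0, 2): d=(-10,-6) top-left  bias=+0
  edge (0, 2)→(10, 5): d=(10,3) right/bottom  bias=-1
    (1,1)@(3, 3): e=[21,8,1] → #
    (2,1)@(5, 3): e=[15,20,-5] → ·
    (1,2)@(3, 5): e=[21,-12,21] → ·
    (2,2)@(5, 5): e=[15,0,15] → #  [on edge]
    (3,2)@(7, 5): e=[9,12,9] → #
    (4,2)@(9, 5): e=[3,24,3] → #
    (5,2)@(11, 5): e=[-3,36,-3] → ·
    (2,3)@(5, 7): e=[15,-20,35] → ·
    (3,3)@(7, 7): e=[9,-8,29] → ·
    (4,3)@(9, 7): e=[3,4,23] → #
    (5,3)@(11, 7): e=[-3,16,17] → ·
  covered (5 px):
    · · · · · · · · · ·
    · # · · · · · · · ·
    · · # # # · · · · ·
    · · · · # · · · · ·

Result: [[1,1],[2,2],[3,2],[4,2],[4,3]]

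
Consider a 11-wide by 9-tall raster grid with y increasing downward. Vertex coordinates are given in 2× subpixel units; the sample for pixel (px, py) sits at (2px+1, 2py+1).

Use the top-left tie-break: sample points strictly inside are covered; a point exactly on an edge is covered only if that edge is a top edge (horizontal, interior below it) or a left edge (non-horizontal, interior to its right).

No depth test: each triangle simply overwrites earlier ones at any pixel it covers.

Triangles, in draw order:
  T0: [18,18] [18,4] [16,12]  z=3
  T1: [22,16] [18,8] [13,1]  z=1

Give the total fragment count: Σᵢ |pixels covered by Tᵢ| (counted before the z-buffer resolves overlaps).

T0:
  2·area = 28  (B↔C swapped to make it positive)
  edge (18, 18)→(16, 12): d=(-2,-6) top-left  bias=+0
  edge (16, 12)→(18, 4): d=(2,-8) top-left  bias=+0
  edge (18, 4)→(18, 18): d=(0,14) right/bottom  bias=-1
    (6,1)@(13, 3): e=[0,-42,70] → ·  [on edge]
    (7,4)@(15, 9): e=[0,-14,42] → ·  [on edge]
    (8,4)@(17, 9): e=[12,2,14] → █
    (9,4)@(19, 9): e=[24,18,-14] → ·
    (8,5)@(17, 11): e=[8,6,14] → █
    (9,5)@(19, 11): e=[20,22,-14] → ·
    (8,6)@(17, 13): e=[4,10,14] → █
    (9,6)@(19, 13): e=[16,26,-14] → ·
    (8,7)@(17, 15): e=[0,14,14] → █  [on edge]
    (9,7)@(19, 15): e=[12,30,-14] → ·
    (8,8)@(17, 17): e=[-4,18,14] → ·
  covered (4 px):
    · · · · · · · · · · ·
    · · · · · · · · · · ·
    · · · · · · · · · · ·
    · · · · · · · · · · ·
    · · · · · · · · █ · ·
    · · · · · · · · █ · ·
    · · · · · · · · █ · ·
    · · · · · · · · █ · ·
    · · · · · · · · · · ·
T1:
  2·area = 12  (B↔C swapped to make it positive)
  edge (22, 16)→(13, 1): d=(-9,-15) top-left  bias=+0
  edge (13, 1)→(18, 8): d=(5,7) right/bottom  bias=-1
  edge (18, 8)→(22, 16): d=(4,8) right/bottom  bias=-1
    (6,0)@(13, 1): e=[0,0,12] → ·  [on edge]
    (8,3)@(17, 7): e=[6,2,4] → █
    (9,3)@(19, 7): e=[36,-12,-12] → ·
    (8,4)@(17, 9): e=[-12,12,12] → ·
    (9,5)@(19, 11): e=[0,8,4] → █  [on edge]
    (10,5)@(21, 11): e=[30,-6,-12] → ·
    (9,6)@(19, 13): e=[-18,18,12] → ·
  covered (2 px):
    · · · · · · · · · · ·
    · · · · · · · · · · ·
    · · · · · · · · · · ·
    · · · · · · · · █ · ·
    · · · · · · · · · · ·
    · · · · · · · · · █ ·
    · · · · · · · · · · ·
    · · · · · · · · · · ·
    · · · · · · · · · · ·

Result: 6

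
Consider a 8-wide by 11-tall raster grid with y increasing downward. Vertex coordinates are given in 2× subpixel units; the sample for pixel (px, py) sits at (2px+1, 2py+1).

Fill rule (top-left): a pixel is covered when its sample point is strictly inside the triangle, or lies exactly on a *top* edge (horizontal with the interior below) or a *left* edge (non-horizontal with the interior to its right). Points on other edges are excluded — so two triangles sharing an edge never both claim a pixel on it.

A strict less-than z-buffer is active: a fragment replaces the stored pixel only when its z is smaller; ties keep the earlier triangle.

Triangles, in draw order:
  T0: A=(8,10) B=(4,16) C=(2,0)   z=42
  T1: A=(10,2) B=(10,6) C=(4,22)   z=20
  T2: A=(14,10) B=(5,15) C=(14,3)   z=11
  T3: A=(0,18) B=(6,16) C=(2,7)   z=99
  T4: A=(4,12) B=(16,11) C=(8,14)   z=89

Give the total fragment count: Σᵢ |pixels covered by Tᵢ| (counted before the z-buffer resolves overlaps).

T0:
  2·area = 76
  edge (8, 10)→(4, 16): d=(-4,6) right/bottom  bias=-1
  edge (4, 16)→(2, 0): d=(-2,-16) top-left  bias=+0
  edge (2, 0)→(8, 10): d=(6,10) right/bottom  bias=-1
    (1,1)@(3, 3): e=[58,10,8] → #
    (2,1)@(5, 3): e=[46,42,-12] → ·
    (1,2)@(3, 5): e=[50,6,20] → #
    (2,2)@(5, 5): e=[38,38,0] → ·  [on edge]
    (1,3)@(3, 7): e=[42,2,32] → #
    (2,3)@(5, 7): e=[30,34,12] → #
    (3,3)@(7, 7): e=[18,66,-8] → ·
    (1,4)@(3, 9): e=[34,-2,44] → ·
    (2,4)@(5, 9): e=[22,30,24] → #
    (3,4)@(7, 9): e=[10,62,4] → #
    (4,4)@(9, 9): e=[-2,94,-16] → ·
    (2,5)@(5, 11): e=[14,26,36] → #
    (5,7)@(11, 15): e=[-38,114,0] → ·  [on edge]
  covered (9 px):
    · · · · · · · ·
    · # · · · · · ·
    · # · · · · · ·
    · # # · · · · ·
    · · # # · · · ·
    · · # # · · · ·
    · · # · · · · ·
    · · · · · · · ·
    · · · · · · · ·
    · · · · · · · ·
    · · · · · · · ·
T1:
  2·area = 24
  edge (10, 2)→(10, 6): d=(0,4) right/bottom  bias=-1
  edge (10, 6)→(4, 22): d=(-6,16) right/bottom  bias=-1
  edge (4, 22)→(10, 2): d=(6,-20) top-left  bias=+0
    (4,3)@(9, 7): e=[4,10,10] → #
    (5,3)@(11, 7): e=[-4,-22,50] → ·
    (4,4)@(9, 9): e=[4,-2,22] → ·
    (3,6)@(7, 13): e=[12,6,6] → #
    (4,6)@(9, 13): e=[4,-26,46] → ·
    (3,7)@(7, 15): e=[12,-6,18] → ·
    (2,9)@(5, 19): e=[20,2,2] → #
    (3,9)@(7, 19): e=[12,-30,42] → ·
    (2,10)@(5, 21): e=[20,-10,14] → ·
  covered (3 px):
    · · · · · · · ·
    · · · · · · · ·
    · · · · · · · ·
    · · · · # · · ·
    · · · · · · · ·
    · · · · · · · ·
    · · · # · · · ·
    · · · · · · · ·
    · · · · · · · ·
    · · # · · · · ·
    · · · · · · · ·
T2:
  2·area = 63
  edge (14, 10)→(5, 15): d=(-9,5) right/bottom  bias=-1
  edge (5, 15)→(14, 3): d=(9,-12) top-left  bias=+0
  edge (14, 3)→(14, 10): d=(0,7) right/bottom  bias=-1
    (6,2)@(13, 5): e=[50,6,7] → #
    (7,2)@(15, 5): e=[40,30,-7] → ·
    (5,3)@(11, 7): e=[42,0,21] → #  [on edge]
    (7,3)@(15, 7): e=[22,48,-7] → ·
    (5,4)@(11, 9): e=[24,18,21] → #
    (7,4)@(15, 9): e=[4,66,-7] → ·
    (4,5)@(9, 11): e=[16,12,35] → #
    (6,5)@(13, 11): e=[-4,60,7] → ·
    (3,6)@(7, 13): e=[8,6,49] → #
    (4,6)@(9, 13): e=[-2,30,35] → ·
    (5,6)@(11, 13): e=[-12,54,21] → ·
    (2,7)@(5, 15): e=[0,0,63] → ·  [on edge]
  covered (8 px):
    · · · · · · · ·
    · · · · · · · ·
    · · · · · · # ·
    · · · · · # # ·
    · · · · · # # ·
    · · · · # # · ·
    · · · # · · · ·
    · · · · · · · ·
    · · · · · · · ·
    · · · · · · · ·
    · · · · · · · ·
T3:
  2·area = 62  (B↔C swapped to make it positive)
  edge (0, 18)→(2, 7): d=(2,-11) top-left  bias=+0
  edge (2, 7)→(6, 16): d=(4,9) right/bottom  bias=-1
  edge (6, 16)→(0, 18): d=(-6,2) right/bottom  bias=-1
    (1,5)@(3, 11): e=[19,7,36] → #
    (2,5)@(5, 11): e=[41,-11,32] → ·
    (0,6)@(1, 13): e=[1,33,28] → #
    (2,6)@(5, 13): e=[45,-3,20] → ·
    (7,6)@(15, 13): e=[155,-93,0] → ·  [on edge]
    (0,7)@(1, 15): e=[5,41,16] → #
    (2,7)@(5, 15): e=[49,5,8] → #
    (3,7)@(7, 15): e=[71,-13,4] → ·
    (4,7)@(9, 15): e=[93,-31,0] → ·  [on edge]
    (0,8)@(1, 17): e=[9,49,4] → #
    (1,8)@(3, 17): e=[31,31,0] → ·  [on edge]
    (2,8)@(5, 17): e=[53,13,-4] → ·
  covered (7 px):
    · · · · · · · ·
    · · · · · · · ·
    · · · · · · · ·
    · · · · · · · ·
    · · · · · · · ·
    · # · · · · · ·
    # # · · · · · ·
    # # # · · · · ·
    # · · · · · · ·
    · · · · · · · ·
    · · · · · · · ·
T4:
  2·area = 28
  edge (4, 12)→(16, 11): d=(12,-1) top-left  bias=+0
  edge (16, 11)→(8, 14): d=(-8,3) right/bottom  bias=-1
  edge (8, 14)→(4, 12): d=(-4,-2) top-left  bias=+0
    (3,6)@(7, 13): e=[15,11,2] → #
    (4,6)@(9, 13): e=[17,5,6] → #
    (5,6)@(11, 13): e=[19,-1,10] → ·
    (3,7)@(7, 15): e=[39,-5,-6] → ·
    (4,7)@(9, 15): e=[41,-11,-2] → ·
  covered (2 px):
    · · · · · · · ·
    · · · · · · · ·
    · · · · · · · ·
    · · · · · · · ·
    · · · · · · · ·
    · · · · · · · ·
    · · · # # · · ·
    · · · · · · · ·
    · · · · · · · ·
    · · · · · · · ·
    · · · · · · · ·

Answer: 29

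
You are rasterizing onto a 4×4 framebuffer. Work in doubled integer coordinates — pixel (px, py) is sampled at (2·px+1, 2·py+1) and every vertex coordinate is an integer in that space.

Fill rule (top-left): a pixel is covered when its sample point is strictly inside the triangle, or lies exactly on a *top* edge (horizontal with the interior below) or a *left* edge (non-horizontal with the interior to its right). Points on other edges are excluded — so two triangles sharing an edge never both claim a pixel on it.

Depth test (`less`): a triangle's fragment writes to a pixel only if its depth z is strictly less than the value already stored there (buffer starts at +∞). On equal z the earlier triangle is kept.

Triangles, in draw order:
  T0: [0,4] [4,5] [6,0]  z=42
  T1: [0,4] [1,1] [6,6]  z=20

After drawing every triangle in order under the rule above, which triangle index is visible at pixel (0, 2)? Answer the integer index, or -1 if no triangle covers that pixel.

T0:
  2·area = 22  (B↔C swapped to make it positive)
  edge (0, 4)→(6, 0): d=(6,-4) top-left  bias=+0
  edge (6, 0)→(4, 5): d=(-2,5) right/bottom  bias=-1
  edge (4, 5)→(0, 4): d=(-4,-1) top-left  bias=+0
    (2,0)@(5, 1): e=[2,3,17] → X
    (3,0)@(7, 1): e=[10,-7,19] → .
    (1,1)@(3, 3): e=[6,9,7] → X
    (2,1)@(5, 3): e=[14,-1,9] → .
    (1,2)@(3, 5): e=[18,5,-1] → .
  covered (2 px):
    . . X .
    . X . .
    . . . .
    . . . .
T1:
  2·area = 20
  edge (0, 4)→(1, 1): d=(1,-3) top-left  bias=+0
  edge (1, 1)→(6, 6): d=(5,5) right/bottom  bias=-1
  edge (6, 6)→(0, 4): d=(-6,-2) top-left  bias=+0
    (0,0)@(1, 1): e=[0,0,20] → .  [on edge]
    (0,1)@(1, 3): e=[2,10,8] → X
    (1,1)@(3, 3): e=[8,0,12] → .  [on edge]
    (0,2)@(1, 5): e=[4,20,-4] → .
    (1,2)@(3, 5): e=[10,10,0] → X  [on edge]
    (2,2)@(5, 5): e=[16,0,4] → .  [on edge]
    (1,3)@(3, 7): e=[12,20,-12] → .
    (3,3)@(7, 7): e=[24,0,-4] → .  [on edge]
  covered (2 px):
    . . . .
    X . . .
    . X . .
    . . . .

Z-buffer (winner per pixel, '.' = empty):
  . . 0 .
  1 0 . .
  . 1 . .
  . . . .

Result: -1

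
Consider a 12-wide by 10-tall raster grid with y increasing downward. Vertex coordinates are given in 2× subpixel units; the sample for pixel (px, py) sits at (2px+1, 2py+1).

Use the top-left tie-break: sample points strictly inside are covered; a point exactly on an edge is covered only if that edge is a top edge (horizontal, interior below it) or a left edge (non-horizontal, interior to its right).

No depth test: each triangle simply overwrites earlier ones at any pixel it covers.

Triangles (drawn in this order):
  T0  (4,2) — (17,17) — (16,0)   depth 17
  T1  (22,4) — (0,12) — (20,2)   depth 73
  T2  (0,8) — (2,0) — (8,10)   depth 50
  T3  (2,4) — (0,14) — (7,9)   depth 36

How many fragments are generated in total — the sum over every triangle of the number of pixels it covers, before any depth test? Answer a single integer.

T0:
  2·area = 206  (B↔C swapped to make it positive)
  edge (4, 2)→(16, 0): d=(12,-2) top-left  bias=+0
  edge (16, 0)→(17, 17): d=(1,17) right/bottom  bias=-1
  edge (17, 17)→(4, 2): d=(-13,-15) top-left  bias=+0
    (5,0)@(11, 1): e=[2,86,118] → X
    (6,0)@(13, 1): e=[6,52,148] → X
    (7,0)@(15, 1): e=[10,18,178] → X
    (8,0)@(17, 1): e=[14,-16,208] → .
    (2,1)@(5, 3): e=[14,190,2] → X
    (3,1)@(7, 3): e=[18,156,32] → X
    (4,1)@(9, 3): e=[22,122,62] → X
    (8,1)@(17, 3): e=[38,-14,182] → .
    (2,2)@(5, 5): e=[38,192,-24] → .
    (3,2)@(7, 5): e=[42,158,6] → X
    (8,2)@(17, 5): e=[62,-12,156] → .
    (3,3)@(7, 7): e=[66,160,-20] → .
    (8,8)@(17, 17): e=[206,0,0] → .  [on edge]
  covered (24 px):
    . . . . . X X X . . . .
    . . X X X X X X . . . .
    . . . X X X X X . . . .
    . . . . X X X X . . . .
    . . . . . X X X . . . .
    . . . . . . X X . . . .
    . . . . . . . X . . . .
    . . . . . . . . . . . .
    . . . . . . . . . . . .
    . . . . . . . . . . . .
T1:
  2·area = 60
  edge (22, 4)→(0, 12): d=(-22,8) right/bottom  bias=-1
  edge (0, 12)→(20, 2): d=(20,-10) top-left  bias=+0
  edge (20, 2)→(22, 4): d=(2,2) right/bottom  bias=-1
    (9,0)@(19, 1): e=[90,-30,0] → .  [on edge]
    (9,1)@(19, 3): e=[46,10,4] → X
    (10,1)@(21, 3): e=[30,30,0] → .  [on edge]
    (7,2)@(15, 5): e=[34,10,16] → X
    (8,2)@(17, 5): e=[18,30,12] → X
    (10,2)@(21, 5): e=[-14,70,4] → .
    (11,2)@(23, 5): e=[-30,90,0] → .  [on edge]
    (5,3)@(11, 7): e=[22,10,28] → X
    (6,3)@(13, 7): e=[6,30,24] → X
    (7,3)@(15, 7): e=[-10,50,20] → .
    (8,3)@(17, 7): e=[-26,70,16] → .
    (9,3)@(19, 7): e=[-42,90,12] → .
  covered (7 px):
    . . . . . . . . . . . .
    . . . . . . . . . X . .
    . . . . . . . X X X . .
    . . . . . X X . . . . .
    . . . X . . . . . . . .
    . . . . . . . . . . . .
    . . . . . . . . . . . .
    . . . . . . . . . . . .
    . . . . . . . . . . . .
    . . . . . . . . . . . .
T2:
  2·area = 68
  edge (0, 8)→(2, 0): d=(2,-8) top-left  bias=+0
  edge (2, 0)→(8, 10): d=(6,10) right/bottom  bias=-1
  edge (8, 10)→(0, 8): d=(-8,-2) top-left  bias=+0
    (1,1)@(3, 3): e=[14,8,46] → X
    (2,1)@(5, 3): e=[30,-12,50] → .
    (0,2)@(1, 5): e=[2,40,26] → X
    (2,2)@(5, 5): e=[34,0,34] → .  [on edge]
    (0,3)@(1, 7): e=[6,52,10] → X
    (2,3)@(5, 7): e=[38,12,18] → X
    (3,3)@(7, 7): e=[54,-8,22] → .
    (0,4)@(1, 9): e=[10,64,-6] → .
    (1,4)@(3, 9): e=[26,44,-2] → .
    (2,4)@(5, 9): e=[42,24,2] → X
    (3,4)@(7, 9): e=[58,4,6] → X
    (4,4)@(9, 9): e=[74,-16,10] → .
    (5,7)@(11, 15): e=[102,0,-34] → .  [on edge]
  covered (8 px):
    . . . . . . . . . . . .
    . X . . . . . . . . . .
    X X . . . . . . . . . .
    X X X . . . . . . . . .
    . . X X . . . . . . . .
    . . . . . . . . . . . .
    . . . . . . . . . . . .
    . . . . . . . . . . . .
    . . . . . . . . . . . .
    . . . . . . . . . . . .
T3:
  2·area = 60  (B↔C swapped to make it positive)
  edge (2, 4)→(7, 9): d=(5,5) right/bottom  bias=-1
  edge (7, 9)→(0, 14): d=(-7,5) right/bottom  bias=-1
  edge (0, 14)→(2, 4): d=(2,-10) top-left  bias=+0
    (0,1)@(1, 3): e=[0,72,-12] → .  [on edge]
    (1,2)@(3, 5): e=[0,48,12] → .  [on edge]
    (1,3)@(3, 7): e=[10,34,16] → X
    (2,3)@(5, 7): e=[0,24,36] → .  [on edge]
    (0,4)@(1, 9): e=[30,30,0] → X  [on edge]
    (2,4)@(5, 9): e=[10,10,40] → X
    (3,4)@(7, 9): e=[0,0,60] → .  [on edge]
    (0,5)@(1, 11): e=[40,16,4] → X
    (2,5)@(5, 11): e=[20,-4,44] → .
    (4,5)@(9, 11): e=[0,-24,84] → .  [on edge]
    (0,6)@(1, 13): e=[50,2,8] → X
    (1,6)@(3, 13): e=[40,-8,28] → .
    (5,6)@(11, 13): e=[0,-48,108] → .  [on edge]
    (6,7)@(13, 15): e=[0,-72,132] → .  [on edge]
    (7,8)@(15, 17): e=[0,-96,156] → .  [on edge]
    (8,9)@(17, 19): e=[0,-120,180] → .  [on edge]
  covered (7 px):
    . . . . . . . . . . . .
    . . . . . . . . . . . .
    . . . . . . . . . . . .
    . X . . . . . . . . . .
    X X X . . . . . . . . .
    X X . . . . . . . . . .
    X . . . . . . . . . . .
    . . . . . . . . . . . .
    . . . . . . . . . . . .
    . . . . . . . . . . . .

Result: 46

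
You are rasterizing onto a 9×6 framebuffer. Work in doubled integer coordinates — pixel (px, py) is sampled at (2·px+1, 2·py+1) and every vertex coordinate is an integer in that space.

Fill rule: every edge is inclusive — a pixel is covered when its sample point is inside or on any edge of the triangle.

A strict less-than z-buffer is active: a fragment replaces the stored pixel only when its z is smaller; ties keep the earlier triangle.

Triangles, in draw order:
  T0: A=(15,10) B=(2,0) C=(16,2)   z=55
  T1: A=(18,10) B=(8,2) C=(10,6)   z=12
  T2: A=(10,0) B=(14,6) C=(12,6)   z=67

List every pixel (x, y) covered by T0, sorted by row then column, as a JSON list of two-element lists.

T0:
  2·area = 114
  edge (15, 10)→(2, 0): d=(-13,-10) inclusive
  edge (2, 0)→(16, 2): d=(14,2) inclusive
  edge (16, 2)→(15, 10): d=(-1,8) inclusive
    (2,0)@(5, 1): e=[17,8,89] → #
    (3,0)@(7, 1): e=[37,4,73] → #
    (4,0)@(9, 1): e=[57,0,57] → #  [on edge]
    (5,0)@(11, 1): e=[77,-4,41] → ·
    (2,1)@(5, 3): e=[-9,36,87] → ·
    (3,1)@(7, 3): e=[11,32,71] → #
    (5,1)@(11, 3): e=[51,24,39] → #
    (6,1)@(13, 3): e=[71,20,23] → #
    (7,1)@(15, 3): e=[91,16,7] → #
    (8,1)@(17, 3): e=[111,12,-9] → ·
    (3,2)@(7, 5): e=[-15,60,69] → ·
    (4,2)@(9, 5): e=[5,56,53] → #
  covered (15 px):
    · · # # # · · · ·
    · · · # # # # # ·
    · · · · # # # # ·
    · · · · · · # # ·
    · · · · · · · # ·
    · · · · · · · · ·
T1:
  2·area = 24  (B↔C swapped to make it positive)
  edge (18, 10)→(10, 6): d=(-8,-4) inclusive
  edge (10, 6)→(8, 2): d=(-2,-4) inclusive
  edge (8, 2)→(18, 10): d=(10,8) inclusive
    (4,1)@(9, 3): e=[20,2,2] → #
    (5,1)@(11, 3): e=[28,10,-14] → ·
    (4,2)@(9, 5): e=[4,-2,22] → ·
    (5,2)@(11, 5): e=[12,6,6] → #
    (6,2)@(13, 5): e=[20,14,-10] → ·
    (5,3)@(11, 7): e=[-4,2,26] → ·
    (6,3)@(13, 7): e=[4,10,10] → #
    (7,3)@(15, 7): e=[12,18,-6] → ·
    (6,4)@(13, 9): e=[-12,6,30] → ·
  covered (3 px):
    · · · · · · · · ·
    · · · · # · · · ·
    · · · · · # · · ·
    · · · · · · # · ·
    · · · · · · · · ·
    · · · · · · · · ·
T2:
  2·area = 12
  edge (10, 0)→(14, 6): d=(4,6) inclusive
  edge (14, 6)→(12, 6): d=(-2,0) inclusive
  edge (12, 6)→(10, 0): d=(-2,-6) inclusive
    (5,1)@(11, 3): e=[6,6,0] → #  [on edge]
    (6,1)@(13, 3): e=[-6,6,12] → ·
    (5,2)@(11, 5): e=[14,2,-4] → ·
    (6,2)@(13, 5): e=[2,2,8] → #
    (7,2)@(15, 5): e=[-10,2,20] → ·
    (6,3)@(13, 7): e=[10,-2,4] → ·
    (6,4)@(13, 9): e=[18,-6,0] → ·  [on edge]
  covered (2 px):
    · · · · · · · · ·
    · · · · · # · · ·
    · · · · · · # · ·
    · · · · · · · · ·
    · · · · · · · · ·
    · · · · · · · · ·

Result: [[2,0],[3,0],[4,0],[3,1],[4,1],[5,1],[6,1],[7,1],[4,2],[5,2],[6,2],[7,2],[6,3],[7,3],[7,4]]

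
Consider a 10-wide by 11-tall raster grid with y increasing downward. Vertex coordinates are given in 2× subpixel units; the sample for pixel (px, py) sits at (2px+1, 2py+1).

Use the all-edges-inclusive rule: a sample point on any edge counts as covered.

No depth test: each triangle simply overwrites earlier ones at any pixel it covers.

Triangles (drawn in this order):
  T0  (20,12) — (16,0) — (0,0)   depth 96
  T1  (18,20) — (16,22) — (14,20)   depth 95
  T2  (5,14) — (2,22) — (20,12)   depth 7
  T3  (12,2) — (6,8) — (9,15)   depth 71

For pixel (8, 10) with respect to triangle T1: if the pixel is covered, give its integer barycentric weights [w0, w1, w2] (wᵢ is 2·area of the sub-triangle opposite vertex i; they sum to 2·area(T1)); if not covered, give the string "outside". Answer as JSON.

T0:
  2·area = 192  (B↔C swapped to make it positive)
  edge (20, 12)→(0, 0): d=(-20,-12) inclusive
  edge (0, 0)→(16, 0): d=(16,0) inclusive
  edge (16, 0)→(20, 12): d=(4,12) inclusive
    (1,0)@(3, 1): e=[16,16,160] → #
    (2,0)@(5, 1): e=[40,16,136] → #
    (3,0)@(7, 1): e=[64,16,112] → #
    (4,0)@(9, 1): e=[88,16,88] → #
    (5,0)@(11, 1): e=[112,16,64] → #
    (6,0)@(13, 1): e=[136,16,40] → #
    (7,0)@(15, 1): e=[160,16,16] → #
    (8,0)@(17, 1): e=[184,16,-8] → ·
    (1,1)@(3, 3): e=[-24,48,168] → ·
    (2,1)@(5, 3): e=[0,48,144] → #  [on edge]
    (8,1)@(17, 3): e=[144,48,0] → #  [on edge]
    (9,1)@(19, 3): e=[168,48,-24] → ·
    (7,4)@(15, 9): e=[0,144,48] → #  [on edge]
    (9,4)@(19, 9): e=[48,144,0] → #  [on edge]
  covered (26 px):
    · # # # # # # # · ·
    · · # # # # # # # ·
    · · · · # # # # # ·
    · · · · · · # # # ·
    · · · · · · · # # #
    · · · · · · · · · #
    · · · · · · · · · ·
    · · · · · · · · · ·
    · · · · · · · · · ·
    · · · · · · · · · ·
    · · · · · · · · · ·
T1:
  2·area = 8
  edge (18, 20)→(16, 22): d=(-2,2) inclusive
  edge (16, 22)→(14, 20): d=(-2,-2) inclusive
  edge (14, 20)→(18, 20): d=(4,0) inclusive
    (0,3)@(1, 7): e=[60,0,-52] → ·  [on edge]
    (1,4)@(3, 9): e=[52,0,-44] → ·  [on edge]
    (2,5)@(5, 11): e=[44,0,-36] → ·  [on edge]
    (3,6)@(7, 13): e=[36,0,-28] → ·  [on edge]
    (4,7)@(9, 15): e=[28,0,-20] → ·  [on edge]
    (5,8)@(11, 17): e=[20,0,-12] → ·  [on edge]
    (6,9)@(13, 19): e=[12,0,-4] → ·  [on edge]
    (9,9)@(19, 19): e=[0,12,-4] → ·  [on edge]
    (7,10)@(15, 21): e=[4,0,4] → #  [on edge]
    (8,10)@(17, 21): e=[0,4,4] → #  [on edge]
    (9,10)@(19, 21): e=[-4,8,4] → ·
  covered (2 px):
    · · · · · · · · · ·
    · · · · · · · · · ·
    · · · · · · · · · ·
    · · · · · · · · · ·
    · · · · · · · · · ·
    · · · · · · · · · ·
    · · · · · · · · · ·
    · · · · · · · · · ·
    · · · · · · · · · ·
    · · · · · · · · · ·
    · · · · · · · # # ·
T2:
  2·area = 114  (B↔C swapped to make it positive)
  edge (5, 14)→(20, 12): d=(15,-2) inclusive
  edge (20, 12)→(2, 22): d=(-18,10) inclusive
  edge (2, 22)→(5, 14): d=(3,-8) inclusive
    (6,6)@(13, 13): e=[1,52,61] → #
    (7,6)@(15, 13): e=[5,32,77] → #
    (8,6)@(17, 13): e=[9,12,93] → #
    (9,6)@(19, 13): e=[13,-8,109] → ·
    (2,7)@(5, 15): e=[15,96,3] → #
    (3,7)@(7, 15): e=[19,76,19] → #
    (4,7)@(9, 15): e=[23,56,35] → #
    (5,7)@(11, 15): e=[27,36,51] → #
    (7,7)@(15, 15): e=[35,-4,83] → ·
    (8,7)@(17, 15): e=[39,-24,99] → ·
    (2,8)@(5, 17): e=[45,60,9] → #
    (5,8)@(11, 17): e=[57,0,57] → #  [on edge]
  covered (15 px):
    · · · · · · · · · ·
    · · · · · · · · · ·
    · · · · · · · · · ·
    · · · · · · · · · ·
    · · · · · · · · · ·
    · · · · · · · · · ·
    · · · · · · # # # ·
    · · # # # # # · · ·
    · · # # # # · · · ·
    · · # # · · · · · ·
    · # · · · · · · · ·
T3:
  2·area = 60  (B↔C swapped to make it positive)
  edge (12, 2)→(9, 15): d=(-3,13) inclusive
  edge (9, 15)→(6, 8): d=(-3,-7) inclusive
  edge (6, 8)→(12, 2): d=(6,-6) inclusive
    (1,0)@(3, 1): e=[120,0,-60] → ·  [on edge]
    (6,0)@(13, 1): e=[-10,70,0] → ·  [on edge]
    (5,1)@(11, 3): e=[10,50,0] → #  [on edge]
    (6,1)@(13, 3): e=[-16,64,12] → ·
    (4,2)@(9, 5): e=[30,30,0] → #  [on edge]
    (6,2)@(13, 5): e=[-22,58,24] → ·
    (3,3)@(7, 7): e=[50,10,0] → #  [on edge]
    (5,3)@(11, 7): e=[-2,38,24] → ·
    (2,4)@(5, 9): e=[70,-10,0] → ·  [on edge]
    (3,4)@(7, 9): e=[44,4,12] → #
    (5,4)@(11, 9): e=[-8,32,36] → ·
    (1,5)@(3, 11): e=[90,-30,0] → ·  [on edge]
    (0,6)@(1, 13): e=[110,-50,0] → ·  [on edge]
    (4,7)@(9, 15): e=[0,0,60] → #  [on edge]
  covered (10 px):
    · · · · · · · · · ·
    · · · · · # · · · ·
    · · · · # # · · · ·
    · · · # # · · · · ·
    · · · # # · · · · ·
    · · · · # · · · · ·
    · · · · # · · · · ·
    · · · · # · · · · ·
    · · · · · · · · · ·
    · · · · · · · · · ·
    · · · · · · · · · ·

Result: [4,4,0]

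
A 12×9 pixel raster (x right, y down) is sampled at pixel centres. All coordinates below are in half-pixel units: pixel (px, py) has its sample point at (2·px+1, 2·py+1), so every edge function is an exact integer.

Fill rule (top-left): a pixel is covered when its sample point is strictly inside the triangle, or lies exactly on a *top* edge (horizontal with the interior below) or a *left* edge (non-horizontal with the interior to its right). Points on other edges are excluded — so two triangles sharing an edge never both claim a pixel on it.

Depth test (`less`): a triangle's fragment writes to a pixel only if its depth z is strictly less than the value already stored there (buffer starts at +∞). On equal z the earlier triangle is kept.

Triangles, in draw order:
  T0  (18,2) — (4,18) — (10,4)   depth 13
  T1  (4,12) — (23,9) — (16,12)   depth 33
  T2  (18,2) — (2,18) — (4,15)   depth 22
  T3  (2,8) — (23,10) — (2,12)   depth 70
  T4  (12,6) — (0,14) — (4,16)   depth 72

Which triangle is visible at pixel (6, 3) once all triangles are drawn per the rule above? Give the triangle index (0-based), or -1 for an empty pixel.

T0:
  2·area = 100
  edge (18, 2)→(4, 18): d=(-14,16) right/bottom  bias=-1
  edge (4, 18)→(10, 4): d=(6,-14) top-left  bias=+0
  edge (10, 4)→(18, 2): d=(8,-2) top-left  bias=+0
    (7,1)@(15, 3): e=[34,64,2] → X
    (8,1)@(17, 3): e=[2,92,6] → X
    (9,1)@(19, 3): e=[-30,120,10] → .
    (5,2)@(11, 5): e=[70,20,10] → X
    (6,2)@(13, 5): e=[38,48,14] → X
    (8,2)@(17, 5): e=[-26,104,22] → .
    (4,3)@(9, 7): e=[74,4,22] → X
    (7,3)@(15, 7): e=[-22,88,34] → .
    (4,4)@(9, 9): e=[46,16,38] → X
    (6,4)@(13, 9): e=[-18,72,46] → .
    (3,5)@(7, 11): e=[50,0,50] → X  [on edge]
    (5,5)@(11, 11): e=[-14,56,58] → .
  covered (13 px):
    . . . . . . . . . . . .
    . . . . . . . X X . . .
    . . . . . X X X . . . .
    . . . . X X X . . . . .
    . . . . X X . . . . . .
    . . . X X . . . . . . .
    . . . X . . . . . . . .
    . . . . . . . . . . . .
    . . . . . . . . . . . .
T1:
  2·area = 36
  edge (4, 12)→(23, 9): d=(19,-3) top-left  bias=+0
  edge (23, 9)→(16, 12): d=(-7,3) right/bottom  bias=-1
  edge (16, 12)→(4, 12): d=(-12,0) right/bottom  bias=-1
    (11,4)@(23, 9): e=[0,0,36] → .  [on edge]
    (5,5)@(11, 11): e=[2,22,12] → X
    (6,5)@(13, 11): e=[8,16,12] → X
    (7,5)@(15, 11): e=[14,10,12] → X
    (8,5)@(17, 11): e=[20,4,12] → X
    (9,5)@(19, 11): e=[26,-2,12] → .
    (5,6)@(11, 13): e=[40,8,-12] → .
    (6,6)@(13, 13): e=[46,2,-12] → .
    (7,6)@(15, 13): e=[52,-4,-12] → .
    (8,6)@(17, 13): e=[58,-10,-12] → .
    (4,7)@(9, 15): e=[72,0,-36] → .  [on edge]
  covered (4 px):
    . . . . . . . . . . . .
    . . . . . . . . . . . .
    . . . . . . . . . . . .
    . . . . . . . . . . . .
    . . . . . . . . . . . .
    . . . . . X X X X . . .
    . . . . . . . . . . . .
    . . . . . . . . . . . .
    . . . . . . . . . . . .
T2:
  2·area = 16
  edge (18, 2)→(2, 18): d=(-16,16) right/bottom  bias=-1
  edge (2, 18)→(4, 15): d=(2,-3) top-left  bias=+0
  edge (4, 15)→(18, 2): d=(14,-13) top-left  bias=+0
    (9,0)@(19, 1): e=[0,17,-1] → .  [on edge]
    (8,1)@(17, 3): e=[0,15,1] → .  [on edge]
    (7,2)@(15, 5): e=[0,13,3] → .  [on edge]
    (6,3)@(13, 7): e=[0,11,5] → .  [on edge]
    (5,4)@(11, 9): e=[0,9,7] → .  [on edge]
    (4,5)@(9, 11): e=[0,7,9] → .  [on edge]
    (3,6)@(7, 13): e=[0,5,11] → .  [on edge]
    (2,7)@(5, 15): e=[0,3,13] → .  [on edge]
    (1,8)@(3, 17): e=[0,1,15] → .  [on edge]
  covered (0 px):
    . . . . . . . . . . . .
    . . . . . . . . . . . .
    . . . . . . . . . . . .
    . . . . . . . . . . . .
    . . . . . . . . . . . .
    . . . . . . . . . . . .
    . . . . . . . . . . . .
    . . . . . . . . . . . .
    . . . . . . . . . . . .
T3:
  2·area = 84
  edge (2, 8)→(23, 10): d=(21,2) right/bottom  bias=-1
  edge (23, 10)→(2, 12): d=(-21,2) right/bottom  bias=-1
  edge (2, 12)→(2, 8): d=(0,-4) top-left  bias=+0
    (1,4)@(3, 9): e=[19,61,4] → X
    (2,4)@(5, 9): e=[15,57,12] → X
    (3,4)@(7, 9): e=[11,53,20] → X
    (4,4)@(9, 9): e=[7,49,28] → X
    (5,4)@(11, 9): e=[3,45,36] → X
    (6,4)@(13, 9): e=[-1,41,44] → .
    (1,5)@(3, 11): e=[61,19,4] → X
    (6,5)@(13, 11): e=[41,-1,44] → .
    (1,6)@(3, 13): e=[103,-23,4] → .
    (2,6)@(5, 13): e=[99,-27,12] → .
    (3,6)@(7, 13): e=[95,-31,20] → .
    (4,6)@(9, 13): e=[91,-35,28] → .
  covered (10 px):
    . . . . . . . . . . . .
    . . . . . . . . . . . .
    . . . . . . . . . . . .
    . . . . . . . . . . . .
    . X X X X X . . . . . .
    . X X X X X . . . . . .
    . . . . . . . . . . . .
    . . . . . . . . . . . .
    . . . . . . . . . . . .
T4:
  2·area = 56  (B↔C swapped to make it positive)
  edge (12, 6)→(4, 16): d=(-8,10) right/bottom  bias=-1
  edge (4, 16)→(0, 14): d=(-4,-2) top-left  bias=+0
  edge (0, 14)→(12, 6): d=(12,-8) top-left  bias=+0
    (5,3)@(11, 7): e=[2,50,4] → X
    (6,3)@(13, 7): e=[-18,54,20] → .
    (4,4)@(9, 9): e=[6,38,12] → X
    (5,4)@(11, 9): e=[-14,42,28] → .
    (2,5)@(5, 11): e=[30,22,4] → X
    (3,5)@(7, 11): e=[10,26,20] → X
    (4,5)@(9, 11): e=[-10,30,36] → .
    (1,6)@(3, 13): e=[34,10,12] → X
    (3,6)@(7, 13): e=[-6,18,44] → .
    (1,7)@(3, 15): e=[18,2,36] → X
    (2,7)@(5, 15): e=[-2,6,52] → .
    (1,8)@(3, 17): e=[2,-6,60] → .
  covered (7 px):
    . . . . . . . . . . . .
    . . . . . . . . . . . .
    . . . . . . . . . . . .
    . . . . . X . . . . . .
    . . . . X . . . . . . .
    . . X X . . . . . . . .
    . X X . . . . . . . . .
    . X . . . . . . . . . .
    . . . . . . . . . . . .

Z-buffer (winner per pixel, '.' = empty):
  . . . . . . . . . . . .
  . . . . . . . 0 0 . . .
  . . . . . 0 0 0 . . . .
  . . . . 0 0 0 . . . . .
  . 3 3 3 0 0 . . . . . .
  . 3 3 0 0 1 1 1 1 . . .
  . 4 4 0 . . . . . . . .
  . 4 . . . . . . . . . .
  . . . . . . . . . . . .

Final: 0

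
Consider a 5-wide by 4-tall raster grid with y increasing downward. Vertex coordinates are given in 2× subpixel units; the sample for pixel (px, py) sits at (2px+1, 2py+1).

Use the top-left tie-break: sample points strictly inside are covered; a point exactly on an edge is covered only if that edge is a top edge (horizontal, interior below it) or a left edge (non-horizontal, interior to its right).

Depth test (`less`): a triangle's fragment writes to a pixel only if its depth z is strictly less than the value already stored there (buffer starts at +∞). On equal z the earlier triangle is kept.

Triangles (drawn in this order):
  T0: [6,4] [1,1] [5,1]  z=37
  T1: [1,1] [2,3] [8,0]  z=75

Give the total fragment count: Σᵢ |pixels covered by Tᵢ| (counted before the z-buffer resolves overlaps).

T0:
  2·area = 12
  edge (6, 4)→(1, 1): d=(-5,-3) top-left  bias=+0
  edge (1, 1)→(5, 1): d=(4,0) top-left  bias=+0
  edge (5, 1)→(6, 4): d=(1,3) right/bottom  bias=-1
    (0,0)@(1, 1): e=[0,0,12] → █  [on edge]
    (1,0)@(3, 1): e=[6,0,6] → █  [on edge]
    (2,0)@(5, 1): e=[12,0,0] → ·  [on edge]
    (3,0)@(7, 1): e=[18,0,-6] → ·  [on edge]
    (4,0)@(9, 1): e=[24,0,-12] → ·  [on edge]
    (0,1)@(1, 3): e=[-10,8,14] → ·
    (1,1)@(3, 3): e=[-4,8,8] → ·
    (2,1)@(5, 3): e=[2,8,2] → █
    (3,1)@(7, 3): e=[8,8,-4] → ·
    (2,2)@(5, 5): e=[-8,16,4] → ·
    (3,3)@(7, 7): e=[-12,24,0] → ·  [on edge]
  covered (3 px):
    █ █ · · ·
    · · █ · ·
    · · · · ·
    · · · · ·
T1:
  2·area = 15  (B↔C swapped to make it positive)
  edge (1, 1)→(8, 0): d=(7,-1) top-left  bias=+0
  edge (8, 0)→(2, 3): d=(-6,3) right/bottom  bias=-1
  edge (2, 3)→(1, 1): d=(-1,-2) top-left  bias=+0
    (0,0)@(1, 1): e=[0,15,0] → █  [on edge]
    (1,0)@(3, 1): e=[2,9,4] → █
    (2,0)@(5, 1): e=[4,3,8] → █
    (3,0)@(7, 1): e=[6,-3,12] → ·
    (0,1)@(1, 3): e=[14,3,-2] → ·
    (1,1)@(3, 3): e=[16,-3,2] → ·
    (2,1)@(5, 3): e=[18,-9,6] → ·
    (1,2)@(3, 5): e=[30,-15,0] → ·  [on edge]
  covered (3 px):
    █ █ █ · ·
    · · · · ·
    · · · · ·
    · · · · ·

Result: 6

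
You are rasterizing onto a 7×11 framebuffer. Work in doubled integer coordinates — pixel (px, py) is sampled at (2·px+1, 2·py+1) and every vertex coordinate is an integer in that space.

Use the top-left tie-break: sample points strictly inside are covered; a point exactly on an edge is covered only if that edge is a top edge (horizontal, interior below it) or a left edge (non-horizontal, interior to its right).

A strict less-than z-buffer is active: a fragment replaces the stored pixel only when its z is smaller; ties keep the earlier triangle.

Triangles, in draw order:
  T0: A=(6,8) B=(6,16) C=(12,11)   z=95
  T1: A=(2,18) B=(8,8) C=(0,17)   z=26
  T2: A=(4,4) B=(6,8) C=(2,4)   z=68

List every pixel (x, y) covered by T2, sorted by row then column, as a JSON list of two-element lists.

T0:
  2·area = 48  (B↔C swapped to make it positive)
  edge (6, 8)→(12, 11): d=(6,3) right/bottom  bias=-1
  edge (12, 11)→(6, 16): d=(-6,5) right/bottom  bias=-1
  edge (6, 16)→(6, 8): d=(0,-8) top-left  bias=+0
    (3,4)@(7, 9): e=[3,37,8] → #
    (4,4)@(9, 9): e=[-3,27,24] → ·
    (3,5)@(7, 11): e=[15,25,8] → #
    (4,5)@(9, 11): e=[9,15,24] → #
    (5,5)@(11, 11): e=[3,5,40] → #
    (6,5)@(13, 11): e=[-3,-5,56] → ·
    (3,6)@(7, 13): e=[27,13,8] → #
    (5,6)@(11, 13): e=[15,-7,40] → ·
    (3,7)@(7, 15): e=[39,1,8] → #
    (4,7)@(9, 15): e=[33,-9,24] → ·
    (3,8)@(7, 17): e=[51,-11,8] → ·
  covered (7 px):
    · · · · · · ·
    · · · · · · ·
    · · · · · · ·
    · · · · · · ·
    · · · # · · ·
    · · · # # # ·
    · · · # # · ·
    · · · # · · ·
    · · · · · · ·
    · · · · · · ·
    · · · · · · ·
T1:
  2·area = 26  (B↔C swapped to make it positive)
  edge (2, 18)→(0, 17): d=(-2,-1) top-left  bias=+0
  edge (0, 17)→(8, 8): d=(8,-9) top-left  bias=+0
  edge (8, 8)→(2, 18): d=(-6,10) right/bottom  bias=-1
    (5,1)@(11, 3): e=[39,-13,0] → ·  [on edge]
    (2,6)@(5, 13): e=[13,13,0] → ·  [on edge]
    (1,7)@(3, 15): e=[7,11,8] → #
    (2,7)@(5, 15): e=[9,29,-12] → ·
    (0,8)@(1, 17): e=[1,9,16] → #
    (1,8)@(3, 17): e=[3,27,-4] → ·
    (0,9)@(1, 19): e=[-3,25,4] → ·
  covered (2 px):
    · · · · · · ·
    · · · · · · ·
    · · · · · · ·
    · · · · · · ·
    · · · · · · ·
    · · · · · · ·
    · · · · · · ·
    · # · · · · ·
    # · · · · · ·
    · · · · · · ·
    · · · · · · ·
T2:
  2·area = 8
  edge (4, 4)→(6, 8): d=(2,4) right/bottom  bias=-1
  edge (6, 8)→(2, 4): d=(-4,-4) top-left  bias=+0
  edge (2, 4)→(4, 4): d=(2,0) top-left  bias=+0
    (0,1)@(1, 3): e=[10,0,-2] → ·  [on edge]
    (1,2)@(3, 5): e=[6,0,2] → #  [on edge]
    (2,2)@(5, 5): e=[-2,8,2] → ·
    (1,3)@(3, 7): e=[10,-8,6] → ·
    (2,3)@(5, 7): e=[2,0,6] → #  [on edge]
    (3,3)@(7, 7): e=[-6,8,6] → ·
    (2,4)@(5, 9): e=[6,-8,10] → ·
    (3,4)@(7, 9): e=[-2,0,10] → ·  [on edge]
    (4,5)@(9, 11): e=[-6,0,14] → ·  [on edge]
    (5,6)@(11, 13): e=[-10,0,18] → ·  [on edge]
    (6,7)@(13, 15): e=[-14,0,22] → ·  [on edge]
  covered (2 px):
    · · · · · · ·
    · · · · · · ·
    · # · · · · ·
    · · # · · · ·
    · · · · · · ·
    · · · · · · ·
    · · · · · · ·
    · · · · · · ·
    · · · · · · ·
    · · · · · · ·
    · · · · · · ·

Result: [[1,2],[2,3]]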